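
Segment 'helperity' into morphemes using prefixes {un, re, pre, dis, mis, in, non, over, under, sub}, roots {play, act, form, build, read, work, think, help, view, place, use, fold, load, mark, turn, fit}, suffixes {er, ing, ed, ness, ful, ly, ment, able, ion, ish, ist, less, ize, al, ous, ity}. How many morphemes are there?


Segmenting 'helperity' against the inventory:
  'help' -> root (morpheme 1)
  'er' -> suffix (morpheme 2)
  'ity' -> suffix (morpheme 3)
Total morphemes: 3

3


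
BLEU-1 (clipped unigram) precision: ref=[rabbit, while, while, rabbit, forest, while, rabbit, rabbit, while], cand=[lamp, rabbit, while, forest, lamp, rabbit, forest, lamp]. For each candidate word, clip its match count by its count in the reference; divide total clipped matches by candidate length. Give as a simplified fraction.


Reference word counts: {'forest': 1, 'rabbit': 4, 'while': 4}
Checking each candidate word (with clipping):
  'lamp' -> not in reference -> no match (matches: 0)
  'rabbit' -> in reference (ref count 4, used 1/4) -> match (matches: 1)
  'while' -> in reference (ref count 4, used 1/4) -> match (matches: 2)
  'forest' -> in reference (ref count 1, used 1/1) -> match (matches: 3)
  'lamp' -> not in reference -> no match (matches: 3)
  'rabbit' -> in reference (ref count 4, used 2/4) -> match (matches: 4)
  'forest' -> ref count 1 already used up (1/1) -> clipped, no match (matches: 4)
  'lamp' -> not in reference -> no match (matches: 4)
Clipped matches: 4, Candidate length: 8
Precision = 4/8 = 1/2

1/2


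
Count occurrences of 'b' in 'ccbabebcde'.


Scanning 'ccbabebcde' for 'b':
  Position 2: 'b' -> MATCH (count: 1)
  Position 4: 'b' -> MATCH (count: 2)
  Position 6: 'b' -> MATCH (count: 3)
Total occurrences of 'b': 3

3


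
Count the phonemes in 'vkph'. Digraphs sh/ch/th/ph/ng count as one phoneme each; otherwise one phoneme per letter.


Parsing 'vkph' greedily, digraphs first:
  'v' -> consonant phoneme (phonemes so far: 1)
  'k' -> consonant phoneme (phonemes so far: 2)
  'ph' -> digraph (1 consonant phoneme) (phonemes so far: 3)
Total phonemes: 3

3


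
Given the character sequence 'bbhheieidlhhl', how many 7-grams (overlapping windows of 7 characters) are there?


String 'bbhheieidlhhl' has length L = 13.
Number of overlapping n-grams = L - n + 1
Substituting: 13 - 7 + 1 = 7

7


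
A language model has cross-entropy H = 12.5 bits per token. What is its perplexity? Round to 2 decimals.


Perplexity formula: PP = 2^H
H = 12.5
PP = 2^12.5
Decompose: 2^12.5 = 2^12 * 2^0.5 = 2^12 * sqrt(2)
2^12 = 4096, sqrt(2) ~ 1.4142136
PP ~ 4096 * 1.4142136 = 5792.6189056
Rounded to 2 decimals: 5792.62

5792.62


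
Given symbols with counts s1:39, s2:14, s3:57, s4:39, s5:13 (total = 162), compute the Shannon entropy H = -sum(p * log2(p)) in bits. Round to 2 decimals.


Computing entropy H = -sum(p_i * log2(p_i)):
  s1: p = 39/162 = 0.2407, -p*log2(p) = 0.4946
  s2: p = 14/162 = 0.0864, -p*log2(p) = 0.3053
  s3: p = 57/162 = 0.3519, -p*log2(p) = 0.5302
  s4: p = 39/162 = 0.2407, -p*log2(p) = 0.4946
  s5: p = 13/162 = 0.0802, -p*log2(p) = 0.2921
H = sum of terms = 2.1168
Rounded to 2 decimals: 2.12

2.12


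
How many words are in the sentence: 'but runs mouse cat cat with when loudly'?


Counting words by splitting on spaces:
  Word 1: 'but'
  Word 2: 'runs'
  Word 3: 'mouse'
  Word 4: 'cat'
  Word 5: 'cat'
  Word 6: 'with'
  Word 7: 'when'
  Word 8: 'loudly'
Total words: 8

8


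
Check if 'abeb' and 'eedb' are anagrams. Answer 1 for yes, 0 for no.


Sort characters of 'abeb': 'abbe'
Sort characters of 'eedb': 'bdee'
Sorted forms differ -> they are NOT anagrams
Result: 0

0


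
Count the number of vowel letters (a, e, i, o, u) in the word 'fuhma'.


Scanning each character of 'fuhma':
  Position 1: 'f' -> consonant (running count: 0)
  Position 2: 'u' -> vowel (running count: 1)
  Position 3: 'h' -> consonant (running count: 1)
  Position 4: 'm' -> consonant (running count: 1)
  Position 5: 'a' -> vowel (running count: 2)
Total vowels: 2

2


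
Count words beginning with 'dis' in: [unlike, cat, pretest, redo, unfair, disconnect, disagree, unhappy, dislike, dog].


Checking each word for prefix 'dis':
  'unlike' -> no (count: 0)
  'cat' -> no (count: 0)
  'pretest' -> no (count: 0)
  'redo' -> no (count: 0)
  'unfair' -> no (count: 0)
  'disconnect' -> YES, starts with 'dis' (count: 1)
  'disagree' -> YES, starts with 'dis' (count: 2)
  'unhappy' -> no (count: 2)
  'dislike' -> YES, starts with 'dis' (count: 3)
  'dog' -> no (count: 3)
Total with prefix 'dis': 3

3


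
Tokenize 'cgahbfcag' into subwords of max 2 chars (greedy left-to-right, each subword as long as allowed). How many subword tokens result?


'cgahbfcag' has 9 characters.
Chunking with max size 2:
  Chunk 1: 'cg' (positions 0-1)
  Chunk 2: 'ah' (positions 2-3)
  Chunk 3: 'bf' (positions 4-5)
  Chunk 4: 'ca' (positions 6-7)
  Chunk 5: 'g' (positions 8-8)
Total chunks: ceil(9 / 2) = 5

5


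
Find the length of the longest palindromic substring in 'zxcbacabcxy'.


Scanning 'zxcbacabcxy' for palindromic substrings.
Substring at positions 1-9: 'xcbacabcx'.
Check: reverse('xcbacabcx') = 'xcbacabcx' -> palindrome confirmed.
Neighbouring characters ('z' / 'y') break symmetry, so it cannot extend further.
No longer palindromic substring exists; longest length = 9

9


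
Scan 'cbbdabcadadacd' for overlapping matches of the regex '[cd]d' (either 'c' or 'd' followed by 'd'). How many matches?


Pattern: [cd]d means either 'c' or 'd' followed by 'd'.
Scanning 'cbbdabcadadacd' position-by-position:
  Pos 0: window 'cb' -> no
  Pos 1: window 'bb' -> no
  Pos 2: window 'bd' -> no
  Pos 3: window 'da' -> no
  Pos 4: window 'ab' -> no
  Pos 5: window 'bc' -> no
  Pos 6: window 'ca' -> no
  Pos 7: window 'ad' -> no
  Pos 8: window 'da' -> no
  Pos 9: window 'ad' -> no
  Pos 10: window 'da' -> no
  Pos 11: window 'ac' -> no
  Pos 12: window 'cd' -> MATCH
  Pos 13: window 'd' -> no
Total matches: 1

1


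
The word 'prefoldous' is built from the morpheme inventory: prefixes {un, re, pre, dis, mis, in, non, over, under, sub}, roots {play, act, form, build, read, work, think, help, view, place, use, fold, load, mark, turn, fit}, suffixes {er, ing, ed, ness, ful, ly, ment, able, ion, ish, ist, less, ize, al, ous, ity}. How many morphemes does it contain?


Segmenting 'prefoldous' against the inventory:
  'pre' -> prefix (morpheme 1)
  'fold' -> root (morpheme 2)
  'ous' -> suffix (morpheme 3)
Total morphemes: 3

3


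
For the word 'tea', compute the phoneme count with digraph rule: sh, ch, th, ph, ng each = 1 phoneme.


Parsing 'tea' greedily, digraphs first:
  't' -> consonant phoneme (phonemes so far: 1)
  'e' -> vowel phoneme (phonemes so far: 2)
  'a' -> vowel phoneme (phonemes so far: 3)
Total phonemes: 3

3


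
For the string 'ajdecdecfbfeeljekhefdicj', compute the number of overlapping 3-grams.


String 'ajdecdecfbfeeljekhefdicj' has length L = 24.
Number of overlapping n-grams = L - n + 1
Substituting: 24 - 3 + 1 = 22

22


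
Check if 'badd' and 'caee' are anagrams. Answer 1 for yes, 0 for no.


Sort characters of 'badd': 'abdd'
Sort characters of 'caee': 'acee'
Sorted forms differ -> they are NOT anagrams
Result: 0

0


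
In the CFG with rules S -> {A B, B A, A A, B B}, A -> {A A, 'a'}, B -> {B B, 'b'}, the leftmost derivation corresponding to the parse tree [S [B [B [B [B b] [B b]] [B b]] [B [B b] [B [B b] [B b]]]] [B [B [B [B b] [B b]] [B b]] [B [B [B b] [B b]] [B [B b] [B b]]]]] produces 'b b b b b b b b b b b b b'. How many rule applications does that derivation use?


Every bracketed nonterminal node [X ...] in the tree is produced by exactly one rule application.
Reading the tree off as a leftmost derivation:
  Step 1: S  =>  B B   (applied S -> B B)
  Step 2: B B  =>  B B B   (applied B -> B B)
  Step 3: B B B  =>  B B B B   (applied B -> B B)
  Step 4: B B B B  =>  B B B B B   (applied B -> B B)
  Step 5: B B B B B  =>  b B B B B   (applied B -> b)
  Step 6: b B B B B  =>  b b B B B   (applied B -> b)
  Step 7: b b B B B  =>  b b b B B   (applied B -> b)
  Step 8: b b b B B  =>  b b b B B B   (applied B -> B B)
  Step 9: b b b B B B  =>  b b b b B B   (applied B -> b)
  Step 10: b b b b B B  =>  b b b b B B B   (applied B -> B B)
  Step 11: b b b b B B B  =>  b b b b b B B   (applied B -> b)
  Step 12: b b b b b B B  =>  b b b b b b B   (applied B -> b)
  Step 13: b b b b b b B  =>  b b b b b b B B   (applied B -> B B)
  Step 14: b b b b b b B B  =>  b b b b b b B B B   (applied B -> B B)
  Step 15: b b b b b b B B B  =>  b b b b b b B B B B   (applied B -> B B)
  Step 16: b b b b b b B B B B  =>  b b b b b b b B B B   (applied B -> b)
  Step 17: b b b b b b b B B B  =>  b b b b b b b b B B   (applied B -> b)
  Step 18: b b b b b b b b B B  =>  b b b b b b b b b B   (applied B -> b)
  Step 19: b b b b b b b b b B  =>  b b b b b b b b b B B   (applied B -> B B)
  Step 20: b b b b b b b b b B B  =>  b b b b b b b b b B B B   (applied B -> B B)
  Step 21: b b b b b b b b b B B B  =>  b b b b b b b b b b B B   (applied B -> b)
  Step 22: b b b b b b b b b b B B  =>  b b b b b b b b b b b B   (applied B -> b)
  Step 23: b b b b b b b b b b b B  =>  b b b b b b b b b b b B B   (applied B -> B B)
  Step 24: b b b b b b b b b b b B B  =>  b b b b b b b b b b b b B   (applied B -> b)
  Step 25: b b b b b b b b b b b b B  =>  b b b b b b b b b b b b b   (applied B -> b)
Final yield: b b b b b b b b b b b b b
Total rewrite steps: 25

25


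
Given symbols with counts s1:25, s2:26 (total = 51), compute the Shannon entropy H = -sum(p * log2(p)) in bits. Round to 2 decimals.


Computing entropy H = -sum(p_i * log2(p_i)):
  s1: p = 25/51 = 0.4902, -p*log2(p) = 0.5042
  s2: p = 26/51 = 0.5098, -p*log2(p) = 0.4955
H = sum of terms = 0.9997
Rounded to 2 decimals: 1.00

1.00


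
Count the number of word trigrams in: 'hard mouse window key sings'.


Word trigrams from [5] words:
  Trigram 1: (hard mouse window)
  Trigram 2: (mouse window key)
  Trigram 3: (window key sings)
Total word trigrams: 5 - 2 = 3

3


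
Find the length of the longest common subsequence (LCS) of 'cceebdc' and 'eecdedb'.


DP table for LCS of 'cceebdc' and 'eecdedb':
       e  e  c  d  e  d  b
    0  0  0  0  0  0  0  0
  c 0  0  0  1  1  1  1  1
  c 0  0  0  1  1  1  1  1
  e 0  1  1  1  1  2  2  2
  e 0  1  2  2  2  2  2  2
  b 0  1  2  2  2  2  2  3
  d 0  1  2  2  3  3  3  3
  c 0  1  2  3  3  3  3  3
LCS: 'ceb'
LCS length = 3

3


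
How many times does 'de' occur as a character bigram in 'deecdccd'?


Scanning 'deecdccd' for bigram 'de':
  Position 0: 'de' -> MATCH
  Position 1: 'ee' -> no
  Position 2: 'ec' -> no
  Position 3: 'cd' -> no
  Position 4: 'dc' -> no
  Position 5: 'cc' -> no
  Position 6: 'cd' -> no
Total matches: 1

1


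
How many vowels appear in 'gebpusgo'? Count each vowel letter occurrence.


Scanning each character of 'gebpusgo':
  Position 1: 'g' -> consonant (running count: 0)
  Position 2: 'e' -> vowel (running count: 1)
  Position 3: 'b' -> consonant (running count: 1)
  Position 4: 'p' -> consonant (running count: 1)
  Position 5: 'u' -> vowel (running count: 2)
  Position 6: 's' -> consonant (running count: 2)
  Position 7: 'g' -> consonant (running count: 2)
  Position 8: 'o' -> vowel (running count: 3)
Total vowels: 3

3


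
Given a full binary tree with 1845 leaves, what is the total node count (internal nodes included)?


Leaf nodes (terminals): 1845
Internal nodes = n - 1 = 1845 - 1 = 1844
Total = leaves + internal = 1845 + 1844 = 3689

3689


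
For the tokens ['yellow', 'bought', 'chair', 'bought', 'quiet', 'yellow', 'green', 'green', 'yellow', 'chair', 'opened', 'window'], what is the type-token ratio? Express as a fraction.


Tokens: 12
Unique types: ('bought', 'chair', 'green', 'opened', 'quiet', 'window', 'yellow') = 7
TTR = 7/12
Already in lowest terms.

7/12


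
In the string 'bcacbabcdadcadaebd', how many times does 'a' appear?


Scanning 'bcacbabcdadcadaebd' for 'a':
  Position 2: 'a' -> MATCH (count: 1)
  Position 5: 'a' -> MATCH (count: 2)
  Position 9: 'a' -> MATCH (count: 3)
  Position 12: 'a' -> MATCH (count: 4)
  Position 14: 'a' -> MATCH (count: 5)
Total occurrences of 'a': 5

5


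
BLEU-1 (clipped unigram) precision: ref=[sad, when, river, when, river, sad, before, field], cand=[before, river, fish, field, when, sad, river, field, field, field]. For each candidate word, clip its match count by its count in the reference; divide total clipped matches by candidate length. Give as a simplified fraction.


Reference word counts: {'before': 1, 'field': 1, 'river': 2, 'sad': 2, 'when': 2}
Checking each candidate word (with clipping):
  'before' -> in reference (ref count 1, used 1/1) -> match (matches: 1)
  'river' -> in reference (ref count 2, used 1/2) -> match (matches: 2)
  'fish' -> not in reference -> no match (matches: 2)
  'field' -> in reference (ref count 1, used 1/1) -> match (matches: 3)
  'when' -> in reference (ref count 2, used 1/2) -> match (matches: 4)
  'sad' -> in reference (ref count 2, used 1/2) -> match (matches: 5)
  'river' -> in reference (ref count 2, used 2/2) -> match (matches: 6)
  'field' -> ref count 1 already used up (1/1) -> clipped, no match (matches: 6)
  'field' -> ref count 1 already used up (1/1) -> clipped, no match (matches: 6)
  'field' -> ref count 1 already used up (1/1) -> clipped, no match (matches: 6)
Clipped matches: 6, Candidate length: 10
Precision = 6/10 = 3/5

3/5


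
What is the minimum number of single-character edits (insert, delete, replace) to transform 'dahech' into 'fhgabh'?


Building DP table for s1='dahech' (len 6) and s2='fhgabh' (len 6):
       f  h  g  a  b  h
    0  1  2  3  4  5  6
  d 1  1  2  3  4  5  6
  a 2  2  2  3  3  4  5
  h 3  3  2  3  4  4  4
  e 4  4  3  3  4  5  5
  c 5  5  4  4  4  5  6
  h 6  6  5  5  5  5  5
Edit distance = dp[6][6] = 5

5


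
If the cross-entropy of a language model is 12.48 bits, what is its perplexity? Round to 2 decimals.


Perplexity formula: PP = 2^H
H = 12.48
PP = 2^12.48
Decompose: 2^12.48 = 2^12 * 2^0.48
2^12 = 4096, 2^0.48 ~ 1.3947437
PP ~ 4096 * 1.3947437 = 5712.8701952
Rounded to 2 decimals: 5712.87

5712.87


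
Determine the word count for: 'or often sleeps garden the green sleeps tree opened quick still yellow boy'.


Counting words by splitting on spaces:
  Word 1: 'or'
  Word 2: 'often'
  Word 3: 'sleeps'
  Word 4: 'garden'
  Word 5: 'the'
  Word 6: 'green'
  Word 7: 'sleeps'
  Word 8: 'tree'
  Word 9: 'opened'
  Word 10: 'quick'
  Word 11: 'still'
  Word 12: 'yellow'
  Word 13: 'boy'
Total words: 13

13


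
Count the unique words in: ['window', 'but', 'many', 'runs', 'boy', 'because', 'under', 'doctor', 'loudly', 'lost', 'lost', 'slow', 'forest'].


Listing all tokens and tracking unique types:
  Token 1: 'window' -> NEW (unique so far: 1)
  Token 2: 'but' -> NEW (unique so far: 2)
  Token 3: 'many' -> NEW (unique so far: 3)
  Token 4: 'runs' -> NEW (unique so far: 4)
  Token 5: 'boy' -> NEW (unique so far: 5)
  Token 6: 'because' -> NEW (unique so far: 6)
  Token 7: 'under' -> NEW (unique so far: 7)
  Token 8: 'doctor' -> NEW (unique so far: 8)
  Token 9: 'loudly' -> NEW (unique so far: 9)
  Token 10: 'lost' -> NEW (unique so far: 10)
  Token 11: 'lost' -> duplicate (unique so far: 10)
  Token 12: 'slow' -> NEW (unique so far: 11)
  Token 13: 'forest' -> NEW (unique so far: 12)
Unique types: ('because', 'boy', 'but', 'doctor', 'forest', 'lost', 'loudly', 'many', 'runs', 'slow', 'under', 'window')
Vocabulary size: 12

12


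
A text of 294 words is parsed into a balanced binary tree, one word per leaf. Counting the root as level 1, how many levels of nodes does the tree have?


In a balanced binary tree with n leaves the deepest leaf is ceil(log2(n)) edges below the root,
so counting node levels inclusive of root and leaves gives ceil(log2(n)) + 1 levels.
log2(294) = 8.1997
ceil(8.1997) = 9
levels = 9 + 1 = 10

10


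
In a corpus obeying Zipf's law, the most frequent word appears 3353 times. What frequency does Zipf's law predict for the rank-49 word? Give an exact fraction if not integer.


Zipf's law: freq(rank) = f1 / rank
f1 = 3353, rank = 49
freq = 3353 / 49
GCD(3353, 49) = 7
Simplified: 479/7

479/7


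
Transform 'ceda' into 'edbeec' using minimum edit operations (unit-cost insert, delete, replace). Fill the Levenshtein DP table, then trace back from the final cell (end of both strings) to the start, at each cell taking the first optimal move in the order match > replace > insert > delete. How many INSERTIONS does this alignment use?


Edit distance = 5. Backtracking from cell (4, 6) with preference match > replace > insert > delete,
then listing the resulting alignment 'ceda' -> 'edbeec' left to right:
  Step 1: insert 'e' [insertion #1]
  Step 2: insert 'd' [insertion #2]
  Step 3: replace c->b
  Step 4: keep 'e'
  Step 5: replace d->e
  Step 6: replace a->c
Total insertions: 2

2


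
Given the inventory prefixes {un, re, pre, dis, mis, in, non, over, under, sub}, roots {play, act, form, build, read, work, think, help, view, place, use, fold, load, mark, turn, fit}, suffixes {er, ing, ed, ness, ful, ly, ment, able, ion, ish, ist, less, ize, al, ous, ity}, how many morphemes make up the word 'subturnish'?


Segmenting 'subturnish' against the inventory:
  'sub' -> prefix (morpheme 1)
  'turn' -> root (morpheme 2)
  'ish' -> suffix (morpheme 3)
Total morphemes: 3

3


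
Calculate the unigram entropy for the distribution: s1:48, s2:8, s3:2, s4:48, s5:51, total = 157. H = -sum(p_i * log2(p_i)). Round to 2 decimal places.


Computing entropy H = -sum(p_i * log2(p_i)):
  s1: p = 48/157 = 0.3057, -p*log2(p) = 0.5227
  s2: p = 8/157 = 0.0510, -p*log2(p) = 0.2188
  s3: p = 2/157 = 0.0127, -p*log2(p) = 0.0802
  s4: p = 48/157 = 0.3057, -p*log2(p) = 0.5227
  s5: p = 51/157 = 0.3248, -p*log2(p) = 0.5270
H = sum of terms = 1.8714
Rounded to 2 decimals: 1.87

1.87


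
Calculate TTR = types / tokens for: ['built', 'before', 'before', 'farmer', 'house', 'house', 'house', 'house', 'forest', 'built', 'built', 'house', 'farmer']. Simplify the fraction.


Tokens: 13
Unique types: ('before', 'built', 'farmer', 'forest', 'house') = 5
TTR = 5/13
Already in lowest terms.

5/13


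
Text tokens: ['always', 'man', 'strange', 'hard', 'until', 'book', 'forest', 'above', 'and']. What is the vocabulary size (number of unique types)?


Listing all tokens and tracking unique types:
  Token 1: 'always' -> NEW (unique so far: 1)
  Token 2: 'man' -> NEW (unique so far: 2)
  Token 3: 'strange' -> NEW (unique so far: 3)
  Token 4: 'hard' -> NEW (unique so far: 4)
  Token 5: 'until' -> NEW (unique so far: 5)
  Token 6: 'book' -> NEW (unique so far: 6)
  Token 7: 'forest' -> NEW (unique so far: 7)
  Token 8: 'above' -> NEW (unique so far: 8)
  Token 9: 'and' -> NEW (unique so far: 9)
Unique types: ('above', 'always', 'and', 'book', 'forest', 'hard', 'man', 'strange', 'until')
Vocabulary size: 9

9


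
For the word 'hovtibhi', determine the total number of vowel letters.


Scanning each character of 'hovtibhi':
  Position 1: 'h' -> consonant (running count: 0)
  Position 2: 'o' -> vowel (running count: 1)
  Position 3: 'v' -> consonant (running count: 1)
  Position 4: 't' -> consonant (running count: 1)
  Position 5: 'i' -> vowel (running count: 2)
  Position 6: 'b' -> consonant (running count: 2)
  Position 7: 'h' -> consonant (running count: 2)
  Position 8: 'i' -> vowel (running count: 3)
Total vowels: 3

3


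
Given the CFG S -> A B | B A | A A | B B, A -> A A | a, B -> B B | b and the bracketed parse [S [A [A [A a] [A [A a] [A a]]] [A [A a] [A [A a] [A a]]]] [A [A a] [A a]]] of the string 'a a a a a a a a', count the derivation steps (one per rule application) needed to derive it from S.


Every bracketed nonterminal node [X ...] in the tree is produced by exactly one rule application.
Reading the tree off as a leftmost derivation:
  Step 1: S  =>  A A   (applied S -> A A)
  Step 2: A A  =>  A A A   (applied A -> A A)
  Step 3: A A A  =>  A A A A   (applied A -> A A)
  Step 4: A A A A  =>  a A A A   (applied A -> a)
  Step 5: a A A A  =>  a A A A A   (applied A -> A A)
  Step 6: a A A A A  =>  a a A A A   (applied A -> a)
  Step 7: a a A A A  =>  a a a A A   (applied A -> a)
  Step 8: a a a A A  =>  a a a A A A   (applied A -> A A)
  Step 9: a a a A A A  =>  a a a a A A   (applied A -> a)
  Step 10: a a a a A A  =>  a a a a A A A   (applied A -> A A)
  Step 11: a a a a A A A  =>  a a a a a A A   (applied A -> a)
  Step 12: a a a a a A A  =>  a a a a a a A   (applied A -> a)
  Step 13: a a a a a a A  =>  a a a a a a A A   (applied A -> A A)
  Step 14: a a a a a a A A  =>  a a a a a a a A   (applied A -> a)
  Step 15: a a a a a a a A  =>  a a a a a a a a   (applied A -> a)
Final yield: a a a a a a a a
Total rewrite steps: 15

15


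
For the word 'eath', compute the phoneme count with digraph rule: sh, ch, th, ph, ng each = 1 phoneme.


Parsing 'eath' greedily, digraphs first:
  'e' -> vowel phoneme (phonemes so far: 1)
  'a' -> vowel phoneme (phonemes so far: 2)
  'th' -> digraph (1 consonant phoneme) (phonemes so far: 3)
Total phonemes: 3

3


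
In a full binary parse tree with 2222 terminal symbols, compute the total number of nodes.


Leaf nodes (terminals): 2222
Internal nodes = n - 1 = 2222 - 1 = 2221
Total = leaves + internal = 2222 + 2221 = 4443

4443


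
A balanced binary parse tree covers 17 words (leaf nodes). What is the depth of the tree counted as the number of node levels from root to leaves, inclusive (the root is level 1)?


In a balanced binary tree with n leaves the deepest leaf is ceil(log2(n)) edges below the root,
so counting node levels inclusive of root and leaves gives ceil(log2(n)) + 1 levels.
log2(17) = 4.0875
ceil(4.0875) = 5
levels = 5 + 1 = 6

6


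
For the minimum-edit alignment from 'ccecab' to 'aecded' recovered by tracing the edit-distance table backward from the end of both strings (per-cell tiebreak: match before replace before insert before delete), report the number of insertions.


Edit distance = 5. Backtracking from cell (6, 6) with preference match > replace > insert > delete,
then listing the resulting alignment 'ccecab' -> 'aecded' left to right:
  Step 1: delete 'c'
  Step 2: replace c->a
  Step 3: keep 'e'
  Step 4: keep 'c'
  Step 5: insert 'd' [insertion #1]
  Step 6: replace a->e
  Step 7: replace b->d
Total insertions: 1

1


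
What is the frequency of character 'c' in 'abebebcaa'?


Scanning 'abebebcaa' for 'c':
  Position 6: 'c' -> MATCH (count: 1)
Total occurrences of 'c': 1

1


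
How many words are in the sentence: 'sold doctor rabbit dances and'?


Counting words by splitting on spaces:
  Word 1: 'sold'
  Word 2: 'doctor'
  Word 3: 'rabbit'
  Word 4: 'dances'
  Word 5: 'and'
Total words: 5

5


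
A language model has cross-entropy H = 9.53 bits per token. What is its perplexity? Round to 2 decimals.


Perplexity formula: PP = 2^H
H = 9.53
PP = 2^9.53
Decompose: 2^9.53 = 2^9 * 2^0.53
2^9 = 512, 2^0.53 ~ 1.4439292
PP ~ 512 * 1.4439292 = 739.2917504
Rounded to 2 decimals: 739.29

739.29


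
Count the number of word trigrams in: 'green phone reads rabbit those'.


Word trigrams from [5] words:
  Trigram 1: (green phone reads)
  Trigram 2: (phone reads rabbit)
  Trigram 3: (reads rabbit those)
Total word trigrams: 5 - 2 = 3

3


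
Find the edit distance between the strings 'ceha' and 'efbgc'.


Building DP table for s1='ceha' (len 4) and s2='efbgc' (len 5):
       e  f  b  g  c
    0  1  2  3  4  5
  c 1  1  2  3  4  4
  e 2  1  2  3  4  5
  h 3  2  2  3  4  5
  a 4  3  3  3  4  5
Edit distance = dp[4][5] = 5

5


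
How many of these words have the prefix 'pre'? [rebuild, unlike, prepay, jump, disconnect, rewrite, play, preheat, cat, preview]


Checking each word for prefix 'pre':
  'rebuild' -> no (count: 0)
  'unlike' -> no (count: 0)
  'prepay' -> YES, starts with 'pre' (count: 1)
  'jump' -> no (count: 1)
  'disconnect' -> no (count: 1)
  'rewrite' -> no (count: 1)
  'play' -> no (count: 1)
  'preheat' -> YES, starts with 'pre' (count: 2)
  'cat' -> no (count: 2)
  'preview' -> YES, starts with 'pre' (count: 3)
Total with prefix 'pre': 3

3


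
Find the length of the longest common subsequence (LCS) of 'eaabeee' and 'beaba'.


DP table for LCS of 'eaabeee' and 'beaba':
       b  e  a  b  a
    0  0  0  0  0  0
  e 0  0  1  1  1  1
  a 0  0  1  2  2  2
  a 0  0  1  2  2  3
  b 0  1  1  2  3  3
  e 0  1  2  2  3  3
  e 0  1  2  2  3  3
  e 0  1  2  2  3  3
LCS: 'eaa'
LCS length = 3

3


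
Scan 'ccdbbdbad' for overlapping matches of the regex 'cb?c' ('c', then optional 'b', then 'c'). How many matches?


Pattern: cb?c means 'c', then optional 'b', then 'c'.
Scanning 'ccdbbdbad' position-by-position:
  Pos 0: window 'ccd' -> MATCH
  Pos 1: window 'cdb' -> no
  Pos 2: window 'dbb' -> no
  Pos 3: window 'bbd' -> no
  Pos 4: window 'bdb' -> no
  Pos 5: window 'dba' -> no
  Pos 6: window 'bad' -> no
  Pos 7: window 'ad' -> no
  Pos 8: window 'd' -> no
Total matches: 1

1


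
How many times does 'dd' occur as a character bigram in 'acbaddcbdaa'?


Scanning 'acbaddcbdaa' for bigram 'dd':
  Position 0: 'ac' -> no
  Position 1: 'cb' -> no
  Position 2: 'ba' -> no
  Position 3: 'ad' -> no
  Position 4: 'dd' -> MATCH
  Position 5: 'dc' -> no
  Position 6: 'cb' -> no
  Position 7: 'bd' -> no
  Position 8: 'da' -> no
  Position 9: 'aa' -> no
Total matches: 1

1


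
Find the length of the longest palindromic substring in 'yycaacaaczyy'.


Scanning 'yycaacaaczyy' for palindromic substrings.
Substring at positions 2-8: 'caacaac'.
Check: reverse('caacaac') = 'caacaac' -> palindrome confirmed.
Neighbouring characters ('y' / 'z') break symmetry, so it cannot extend further.
No longer palindromic substring exists; longest length = 7

7


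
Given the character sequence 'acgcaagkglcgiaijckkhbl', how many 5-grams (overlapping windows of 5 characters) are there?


String 'acgcaagkglcgiaijckkhbl' has length L = 22.
Number of overlapping n-grams = L - n + 1
Substituting: 22 - 5 + 1 = 18

18


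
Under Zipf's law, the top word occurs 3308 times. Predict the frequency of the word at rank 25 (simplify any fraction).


Zipf's law: freq(rank) = f1 / rank
f1 = 3308, rank = 25
freq = 3308 / 25
GCD(3308, 25) = 1
Simplified: 3308/25

3308/25


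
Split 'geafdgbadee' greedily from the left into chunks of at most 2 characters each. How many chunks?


'geafdgbadee' has 11 characters.
Chunking with max size 2:
  Chunk 1: 'ge' (positions 0-1)
  Chunk 2: 'af' (positions 2-3)
  Chunk 3: 'dg' (positions 4-5)
  Chunk 4: 'ba' (positions 6-7)
  Chunk 5: 'de' (positions 8-9)
  Chunk 6: 'e' (positions 10-10)
Total chunks: ceil(11 / 2) = 6

6


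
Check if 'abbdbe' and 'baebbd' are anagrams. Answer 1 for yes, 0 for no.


Sort characters of 'abbdbe': 'abbbde'
Sort characters of 'baebbd': 'abbbde'
Sorted forms match -> they ARE anagrams
Result: 1

1


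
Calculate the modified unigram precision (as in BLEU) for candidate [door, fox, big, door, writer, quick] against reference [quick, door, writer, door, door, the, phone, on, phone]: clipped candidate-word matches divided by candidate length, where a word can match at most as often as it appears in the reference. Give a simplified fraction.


Reference word counts: {'door': 3, 'on': 1, 'phone': 2, 'quick': 1, 'the': 1, 'writer': 1}
Checking each candidate word (with clipping):
  'door' -> in reference (ref count 3, used 1/3) -> match (matches: 1)
  'fox' -> not in reference -> no match (matches: 1)
  'big' -> not in reference -> no match (matches: 1)
  'door' -> in reference (ref count 3, used 2/3) -> match (matches: 2)
  'writer' -> in reference (ref count 1, used 1/1) -> match (matches: 3)
  'quick' -> in reference (ref count 1, used 1/1) -> match (matches: 4)
Clipped matches: 4, Candidate length: 6
Precision = 4/6 = 2/3

2/3


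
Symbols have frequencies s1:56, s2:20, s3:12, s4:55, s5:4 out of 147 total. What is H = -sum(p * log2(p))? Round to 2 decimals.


Computing entropy H = -sum(p_i * log2(p_i)):
  s1: p = 56/147 = 0.3810, -p*log2(p) = 0.5304
  s2: p = 20/147 = 0.1361, -p*log2(p) = 0.3915
  s3: p = 12/147 = 0.0816, -p*log2(p) = 0.2951
  s4: p = 55/147 = 0.3741, -p*log2(p) = 0.5307
  s5: p = 4/147 = 0.0272, -p*log2(p) = 0.1415
H = sum of terms = 1.8892
Rounded to 2 decimals: 1.89

1.89


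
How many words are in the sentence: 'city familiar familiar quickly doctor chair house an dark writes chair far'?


Counting words by splitting on spaces:
  Word 1: 'city'
  Word 2: 'familiar'
  Word 3: 'familiar'
  Word 4: 'quickly'
  Word 5: 'doctor'
  Word 6: 'chair'
  Word 7: 'house'
  Word 8: 'an'
  Word 9: 'dark'
  Word 10: 'writes'
  Word 11: 'chair'
  Word 12: 'far'
Total words: 12

12


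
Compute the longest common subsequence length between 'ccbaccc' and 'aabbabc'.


DP table for LCS of 'ccbaccc' and 'aabbabc':
       a  a  b  b  a  b  c
    0  0  0  0  0  0  0  0
  c 0  0  0  0  0  0  0  1
  c 0  0  0  0  0  0  0  1
  b 0  0  0  1  1  1  1  1
  a 0  1  1  1  1  2  2  2
  c 0  1  1  1  1  2  2  3
  c 0  1  1  1  1  2  2  3
  c 0  1  1  1  1  2  2  3
LCS: 'bac'
LCS length = 3

3


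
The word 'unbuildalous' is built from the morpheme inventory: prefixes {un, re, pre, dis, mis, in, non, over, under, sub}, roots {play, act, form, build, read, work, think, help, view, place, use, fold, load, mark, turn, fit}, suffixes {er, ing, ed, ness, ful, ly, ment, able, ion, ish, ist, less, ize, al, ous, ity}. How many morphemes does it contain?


Segmenting 'unbuildalous' against the inventory:
  'un' -> prefix (morpheme 1)
  'build' -> root (morpheme 2)
  'al' -> suffix (morpheme 3)
  'ous' -> suffix (morpheme 4)
Total morphemes: 4

4


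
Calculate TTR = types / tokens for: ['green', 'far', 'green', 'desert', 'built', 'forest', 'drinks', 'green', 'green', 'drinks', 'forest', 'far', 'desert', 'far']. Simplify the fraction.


Tokens: 14
Unique types: ('built', 'desert', 'drinks', 'far', 'forest', 'green') = 6
TTR = 6/14
Simplify: divide both by 2 -> 3/7
TTR = 3/7

3/7


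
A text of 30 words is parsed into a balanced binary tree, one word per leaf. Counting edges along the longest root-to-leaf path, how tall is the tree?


In a balanced binary tree with n leaves the deepest leaf is ceil(log2(n)) edges below the root.
log2(30) = 4.9069
ceil(4.9069) = 5
height (edges) = 5

5


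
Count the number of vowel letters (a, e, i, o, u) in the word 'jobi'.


Scanning each character of 'jobi':
  Position 1: 'j' -> consonant (running count: 0)
  Position 2: 'o' -> vowel (running count: 1)
  Position 3: 'b' -> consonant (running count: 1)
  Position 4: 'i' -> vowel (running count: 2)
Total vowels: 2

2


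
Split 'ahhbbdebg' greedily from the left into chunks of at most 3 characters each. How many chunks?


'ahhbbdebg' has 9 characters.
Chunking with max size 3:
  Chunk 1: 'ahh' (positions 0-2)
  Chunk 2: 'bbd' (positions 3-5)
  Chunk 3: 'ebg' (positions 6-8)
Total chunks: ceil(9 / 3) = 3

3


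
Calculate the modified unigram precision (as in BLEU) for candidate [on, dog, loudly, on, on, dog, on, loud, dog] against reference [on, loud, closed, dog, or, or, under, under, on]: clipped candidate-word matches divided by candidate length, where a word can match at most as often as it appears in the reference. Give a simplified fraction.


Reference word counts: {'closed': 1, 'dog': 1, 'loud': 1, 'on': 2, 'or': 2, 'under': 2}
Checking each candidate word (with clipping):
  'on' -> in reference (ref count 2, used 1/2) -> match (matches: 1)
  'dog' -> in reference (ref count 1, used 1/1) -> match (matches: 2)
  'loudly' -> not in reference -> no match (matches: 2)
  'on' -> in reference (ref count 2, used 2/2) -> match (matches: 3)
  'on' -> ref count 2 already used up (2/2) -> clipped, no match (matches: 3)
  'dog' -> ref count 1 already used up (1/1) -> clipped, no match (matches: 3)
  'on' -> ref count 2 already used up (2/2) -> clipped, no match (matches: 3)
  'loud' -> in reference (ref count 1, used 1/1) -> match (matches: 4)
  'dog' -> ref count 1 already used up (1/1) -> clipped, no match (matches: 4)
Clipped matches: 4, Candidate length: 9
Precision = 4/9

4/9


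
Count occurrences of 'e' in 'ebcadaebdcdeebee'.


Scanning 'ebcadaebdcdeebee' for 'e':
  Position 0: 'e' -> MATCH (count: 1)
  Position 6: 'e' -> MATCH (count: 2)
  Position 11: 'e' -> MATCH (count: 3)
  Position 12: 'e' -> MATCH (count: 4)
  Position 14: 'e' -> MATCH (count: 5)
  Position 15: 'e' -> MATCH (count: 6)
Total occurrences of 'e': 6

6


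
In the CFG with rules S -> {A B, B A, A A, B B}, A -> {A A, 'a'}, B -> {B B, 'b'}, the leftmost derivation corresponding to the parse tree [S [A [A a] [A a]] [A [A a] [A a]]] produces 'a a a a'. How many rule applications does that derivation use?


Every bracketed nonterminal node [X ...] in the tree is produced by exactly one rule application.
Reading the tree off as a leftmost derivation:
  Step 1: S  =>  A A   (applied S -> A A)
  Step 2: A A  =>  A A A   (applied A -> A A)
  Step 3: A A A  =>  a A A   (applied A -> a)
  Step 4: a A A  =>  a a A   (applied A -> a)
  Step 5: a a A  =>  a a A A   (applied A -> A A)
  Step 6: a a A A  =>  a a a A   (applied A -> a)
  Step 7: a a a A  =>  a a a a   (applied A -> a)
Final yield: a a a a
Total rewrite steps: 7

7


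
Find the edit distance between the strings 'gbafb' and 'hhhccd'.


Building DP table for s1='gbafb' (len 5) and s2='hhhccd' (len 6):
       h  h  h  c  c  d
    0  1  2  3  4  5  6
  g 1  1  2  3  4  5  6
  b 2  2  2  3  4  5  6
  a 3  3  3  3  4  5  6
  f 4  4  4  4  4  5  6
  b 5  5  5  5  5  5  6
Edit distance = dp[5][6] = 6

6


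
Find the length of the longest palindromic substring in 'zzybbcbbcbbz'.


Scanning 'zzybbcbbcbbz' for palindromic substrings.
Substring at positions 3-10: 'bbcbbcbb'.
Check: reverse('bbcbbcbb') = 'bbcbbcbb' -> palindrome confirmed.
Neighbouring characters ('y' / 'z') break symmetry, so it cannot extend further.
No longer palindromic substring exists; longest length = 8

8


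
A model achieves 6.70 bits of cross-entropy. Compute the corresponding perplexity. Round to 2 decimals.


Perplexity formula: PP = 2^H
H = 6.70
PP = 2^6.70
Decompose: 2^6.70 = 2^6 * 2^0.70
2^6 = 64, 2^0.70 ~ 1.6245048
PP ~ 64 * 1.6245048 = 103.9683072
Rounded to 2 decimals: 103.97

103.97


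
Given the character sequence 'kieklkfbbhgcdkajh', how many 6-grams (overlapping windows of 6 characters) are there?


String 'kieklkfbbhgcdkajh' has length L = 17.
Number of overlapping n-grams = L - n + 1
Substituting: 17 - 6 + 1 = 12

12


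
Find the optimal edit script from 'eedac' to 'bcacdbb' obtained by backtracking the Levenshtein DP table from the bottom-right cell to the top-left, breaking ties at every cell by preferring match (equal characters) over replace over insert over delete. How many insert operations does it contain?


Edit distance = 6. Backtracking from cell (5, 7) with preference match > replace > insert > delete,
then listing the resulting alignment 'eedac' -> 'bcacdbb' left to right:
  Step 1: insert 'b' [insertion #1]
  Step 2: insert 'c' [insertion #2]
  Step 3: replace e->a
  Step 4: replace e->c
  Step 5: keep 'd'
  Step 6: replace a->b
  Step 7: replace c->b
Total insertions: 2

2


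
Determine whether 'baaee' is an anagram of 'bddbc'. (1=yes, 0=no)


Sort characters of 'baaee': 'aabee'
Sort characters of 'bddbc': 'bbcdd'
Sorted forms differ -> they are NOT anagrams
Result: 0

0


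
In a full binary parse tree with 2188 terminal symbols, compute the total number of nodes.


Leaf nodes (terminals): 2188
Internal nodes = n - 1 = 2188 - 1 = 2187
Total = leaves + internal = 2188 + 2187 = 4375

4375


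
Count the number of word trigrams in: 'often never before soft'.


Word trigrams from [4] words:
  Trigram 1: (often never before)
  Trigram 2: (never before soft)
Total word trigrams: 4 - 2 = 2

2


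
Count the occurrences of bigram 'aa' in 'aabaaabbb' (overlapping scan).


Scanning 'aabaaabbb' for bigram 'aa':
  Position 0: 'aa' -> MATCH
  Position 1: 'ab' -> no
  Position 2: 'ba' -> no
  Position 3: 'aa' -> MATCH
  Position 4: 'aa' -> MATCH
  Position 5: 'ab' -> no
  Position 6: 'bb' -> no
  Position 7: 'bb' -> no
Total matches: 3

3


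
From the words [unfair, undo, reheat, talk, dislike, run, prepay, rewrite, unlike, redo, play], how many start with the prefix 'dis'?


Checking each word for prefix 'dis':
  'unfair' -> no (count: 0)
  'undo' -> no (count: 0)
  'reheat' -> no (count: 0)
  'talk' -> no (count: 0)
  'dislike' -> YES, starts with 'dis' (count: 1)
  'run' -> no (count: 1)
  'prepay' -> no (count: 1)
  'rewrite' -> no (count: 1)
  'unlike' -> no (count: 1)
  'redo' -> no (count: 1)
  'play' -> no (count: 1)
Total with prefix 'dis': 1

1


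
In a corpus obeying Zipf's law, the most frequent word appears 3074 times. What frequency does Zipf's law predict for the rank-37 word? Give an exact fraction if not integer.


Zipf's law: freq(rank) = f1 / rank
f1 = 3074, rank = 37
freq = 3074 / 37
GCD(3074, 37) = 1
Simplified: 3074/37

3074/37


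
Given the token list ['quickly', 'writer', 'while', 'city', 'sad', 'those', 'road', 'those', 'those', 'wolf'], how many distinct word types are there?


Listing all tokens and tracking unique types:
  Token 1: 'quickly' -> NEW (unique so far: 1)
  Token 2: 'writer' -> NEW (unique so far: 2)
  Token 3: 'while' -> NEW (unique so far: 3)
  Token 4: 'city' -> NEW (unique so far: 4)
  Token 5: 'sad' -> NEW (unique so far: 5)
  Token 6: 'those' -> NEW (unique so far: 6)
  Token 7: 'road' -> NEW (unique so far: 7)
  Token 8: 'those' -> duplicate (unique so far: 7)
  Token 9: 'those' -> duplicate (unique so far: 7)
  Token 10: 'wolf' -> NEW (unique so far: 8)
Unique types: ('city', 'quickly', 'road', 'sad', 'those', 'while', 'wolf', 'writer')
Vocabulary size: 8

8


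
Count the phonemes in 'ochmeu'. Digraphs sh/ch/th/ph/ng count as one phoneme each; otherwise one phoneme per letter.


Parsing 'ochmeu' greedily, digraphs first:
  'o' -> vowel phoneme (phonemes so far: 1)
  'ch' -> digraph (1 consonant phoneme) (phonemes so far: 2)
  'm' -> consonant phoneme (phonemes so far: 3)
  'e' -> vowel phoneme (phonemes so far: 4)
  'u' -> vowel phoneme (phonemes so far: 5)
Total phonemes: 5

5


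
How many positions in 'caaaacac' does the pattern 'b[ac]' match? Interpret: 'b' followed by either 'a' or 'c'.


Pattern: b[ac] means 'b' followed by either 'a' or 'c'.
Scanning 'caaaacac' position-by-position:
  Pos 0: window 'ca' -> no
  Pos 1: window 'aa' -> no
  Pos 2: window 'aa' -> no
  Pos 3: window 'aa' -> no
  Pos 4: window 'ac' -> no
  Pos 5: window 'ca' -> no
  Pos 6: window 'ac' -> no
  Pos 7: window 'c' -> no
Total matches: 0

0


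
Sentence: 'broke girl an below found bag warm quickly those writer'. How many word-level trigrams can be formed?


Word trigrams from [10] words:
  Trigram 1: (broke girl an)
  Trigram 2: (girl an below)
  Trigram 3: (an below found)
  Trigram 4: (below found bag)
  Trigram 5: (found bag warm)
  Trigram 6: (bag warm quickly)
  Trigram 7: (warm quickly those)
  Trigram 8: (quickly those writer)
Total word trigrams: 10 - 2 = 8

8


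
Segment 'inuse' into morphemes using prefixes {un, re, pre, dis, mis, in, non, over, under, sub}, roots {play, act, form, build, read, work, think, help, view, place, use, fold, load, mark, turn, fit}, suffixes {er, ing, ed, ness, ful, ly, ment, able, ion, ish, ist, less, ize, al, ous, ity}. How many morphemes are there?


Segmenting 'inuse' against the inventory:
  'in' -> prefix (morpheme 1)
  'use' -> root (morpheme 2)
Total morphemes: 2

2


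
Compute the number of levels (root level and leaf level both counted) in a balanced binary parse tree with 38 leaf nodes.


In a balanced binary tree with n leaves the deepest leaf is ceil(log2(n)) edges below the root,
so counting node levels inclusive of root and leaves gives ceil(log2(n)) + 1 levels.
log2(38) = 5.2479
ceil(5.2479) = 6
levels = 6 + 1 = 7

7
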